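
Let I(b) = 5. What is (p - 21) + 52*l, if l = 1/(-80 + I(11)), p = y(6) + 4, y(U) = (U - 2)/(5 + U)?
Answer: -14297/825 ≈ -17.330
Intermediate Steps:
y(U) = (-2 + U)/(5 + U)
p = 48/11 (p = (-2 + 6)/(5 + 6) + 4 = 4/11 + 4 = 48/11 ≈ 4.3636)
l = -1/75 (l = 1/(-80 + 5) = 1/(-75) = -1/75 ≈ -0.013333)
(p - 21) + 52*l = (48/11 - 21) + 52*(-1/75) = -183/11 - 52/75 = -14297/825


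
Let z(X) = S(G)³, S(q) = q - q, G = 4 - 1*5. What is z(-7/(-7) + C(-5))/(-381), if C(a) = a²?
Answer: 0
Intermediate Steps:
G = -1 (G = 4 - 5 = -1)
S(q) = 0
z(X) = 0 (z(X) = 0³ = 0)
z(-7/(-7) + C(-5))/(-381) = 0/(-381) = 0*(-1/381) = 0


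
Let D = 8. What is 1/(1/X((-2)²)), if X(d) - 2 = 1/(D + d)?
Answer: 25/12 ≈ 2.0833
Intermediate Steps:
X(d) = 2 + 1/(8 + d)
1/(1/X((-2)²)) = 1/(1/((17 + 2*(-2)²)/(8 + (-2)²))) = 1/(1/((17 + 2*4)/(8 + 4))) = 1/(1/((17 + 8)/12)) = 1/(1/((1/12)*25)) = 1/(1/(25/12)) = 1/(12/25) = 25/12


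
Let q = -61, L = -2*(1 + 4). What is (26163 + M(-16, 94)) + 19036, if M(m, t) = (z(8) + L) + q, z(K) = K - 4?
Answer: 45132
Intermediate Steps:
z(K) = -4 + K
L = -10 (L = -2*5 = -10)
M(m, t) = -67 (M(m, t) = ((-4 + 8) - 10) - 61 = (4 - 10) - 61 = -6 - 61 = -67)
(26163 + M(-16, 94)) + 19036 = (26163 - 67) + 19036 = 26096 + 19036 = 45132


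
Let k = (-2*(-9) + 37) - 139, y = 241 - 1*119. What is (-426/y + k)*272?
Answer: -1451664/61 ≈ -23798.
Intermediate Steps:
y = 122 (y = 241 - 119 = 122)
k = -84 (k = (18 + 37) - 139 = 55 - 139 = -84)
(-426/y + k)*272 = (-426/122 - 84)*272 = (-426*1/122 - 84)*272 = (-213/61 - 84)*272 = -5337/61*272 = -1451664/61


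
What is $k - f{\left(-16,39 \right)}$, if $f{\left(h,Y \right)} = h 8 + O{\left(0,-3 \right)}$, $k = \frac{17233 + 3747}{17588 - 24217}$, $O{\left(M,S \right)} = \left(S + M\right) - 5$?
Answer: $\frac{880564}{6629} \approx 132.84$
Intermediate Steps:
$O{\left(M,S \right)} = -5 + M + S$ ($O{\left(M,S \right)} = \left(M + S\right) - 5 = -5 + M + S$)
$k = - \frac{20980}{6629}$ ($k = \frac{20980}{-6629} = 20980 \left(- \frac{1}{6629}\right) = - \frac{20980}{6629} \approx -3.1649$)
$f{\left(h,Y \right)} = -8 + 8 h$ ($f{\left(h,Y \right)} = h 8 - 8 = 8 h - 8 = -8 + 8 h$)
$k - f{\left(-16,39 \right)} = - \frac{20980}{6629} - \left(-8 + 8 \left(-16\right)\right) = - \frac{20980}{6629} - \left(-8 - 128\right) = - \frac{20980}{6629} - -136 = - \frac{20980}{6629} + 136 = \frac{880564}{6629}$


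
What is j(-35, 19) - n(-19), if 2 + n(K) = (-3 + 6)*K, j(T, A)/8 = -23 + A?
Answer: 27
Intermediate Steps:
j(T, A) = -184 + 8*A (j(T, A) = 8*(-23 + A) = -184 + 8*A)
n(K) = -2 + 3*K (n(K) = -2 + (-3 + 6)*K = -2 + 3*K)
j(-35, 19) - n(-19) = (-184 + 8*19) - (-2 + 3*(-19)) = (-184 + 152) - (-2 - 57) = -32 - 1*(-59) = -32 + 59 = 27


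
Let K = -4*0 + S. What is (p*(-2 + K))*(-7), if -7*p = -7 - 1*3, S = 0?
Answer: 20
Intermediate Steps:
K = 0 (K = -4*0 + 0 = 0 + 0 = 0)
p = 10/7 (p = -(-7 - 1*3)/7 = -(-7 - 3)/7 = -1/7*(-10) = 10/7 ≈ 1.4286)
(p*(-2 + K))*(-7) = (10*(-2 + 0)/7)*(-7) = ((10/7)*(-2))*(-7) = -20/7*(-7) = 20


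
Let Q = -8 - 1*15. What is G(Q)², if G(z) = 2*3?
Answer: 36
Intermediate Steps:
Q = -23 (Q = -8 - 15 = -23)
G(z) = 6
G(Q)² = 6² = 36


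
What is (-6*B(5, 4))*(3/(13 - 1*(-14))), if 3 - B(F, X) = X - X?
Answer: -2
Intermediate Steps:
B(F, X) = 3 (B(F, X) = 3 - (X - X) = 3 - 1*0 = 3 + 0 = 3)
(-6*B(5, 4))*(3/(13 - 1*(-14))) = (-6*3)*(3/(13 - 1*(-14))) = -54/(13 + 14) = -54/27 = -18*⅑ = -2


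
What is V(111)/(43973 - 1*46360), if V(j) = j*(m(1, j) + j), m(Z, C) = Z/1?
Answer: -1776/341 ≈ -5.2082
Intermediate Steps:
m(Z, C) = Z (m(Z, C) = Z*1 = Z)
V(j) = j*(1 + j)
V(111)/(43973 - 1*46360) = (111*(1 + 111))/(43973 - 1*46360) = (111*112)/(43973 - 46360) = 12432/(-2387) = 12432*(-1/2387) = -1776/341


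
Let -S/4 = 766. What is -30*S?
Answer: 91920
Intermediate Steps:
S = -3064 (S = -4*766 = -3064)
-30*S = -30*(-3064) = 91920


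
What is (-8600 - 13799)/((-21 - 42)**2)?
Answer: -22399/3969 ≈ -5.6435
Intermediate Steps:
(-8600 - 13799)/((-21 - 42)**2) = -22399/((-63)**2) = -22399/3969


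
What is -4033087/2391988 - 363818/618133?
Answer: -3363232456755/1478566718404 ≈ -2.2747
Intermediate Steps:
-4033087/2391988 - 363818/618133 = -3363232456755/1478566718404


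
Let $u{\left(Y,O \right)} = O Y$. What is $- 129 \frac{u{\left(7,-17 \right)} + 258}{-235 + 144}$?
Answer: $\frac{17931}{91} \approx 197.04$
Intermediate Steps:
$- 129 \frac{u{\left(7,-17 \right)} + 258}{-235 + 144} = - 129 \frac{\left(-17\right) 7 + 258}{-235 + 144} = - 129 \frac{-119 + 258}{-91} = - 129 \cdot 139 \left(- \frac{1}{91}\right) = \left(-129\right) \left(- \frac{139}{91}\right) = \frac{17931}{91}$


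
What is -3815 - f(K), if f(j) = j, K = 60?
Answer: -3875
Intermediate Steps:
-3815 - f(K) = -3815 - 1*60 = -3815 - 60 = -3875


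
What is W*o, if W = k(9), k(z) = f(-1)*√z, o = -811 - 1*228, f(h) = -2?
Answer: 6234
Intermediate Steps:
o = -1039 (o = -811 - 228 = -1039)
k(z) = -2*√z
W = -6 (W = -2*√9 = -2*3 = -6)
W*o = -6*(-1039) = 6234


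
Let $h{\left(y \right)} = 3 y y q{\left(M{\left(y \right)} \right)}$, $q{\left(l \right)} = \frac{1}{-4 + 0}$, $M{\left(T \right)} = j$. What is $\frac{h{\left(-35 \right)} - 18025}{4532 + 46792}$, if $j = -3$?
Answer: $- \frac{10825}{29328} \approx -0.3691$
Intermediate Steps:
$M{\left(T \right)} = -3$
$q{\left(l \right)} = - \frac{1}{4}$ ($q{\left(l \right)} = \frac{1}{-4} = - \frac{1}{4}$)
$h{\left(y \right)} = - \frac{3 y^{2}}{4}$ ($h{\left(y \right)} = 3 y y \left(- \frac{1}{4}\right) = 3 y^{2} \left(- \frac{1}{4}\right) = 3 \left(- \frac{y^{2}}{4}\right) = - \frac{3 y^{2}}{4}$)
$\frac{h{\left(-35 \right)} - 18025}{4532 + 46792} = \frac{- \frac{3 \left(-35\right)^{2}}{4} - 18025}{4532 + 46792} = \frac{\left(- \frac{3}{4}\right) 1225 - 18025}{51324} = \left(- \frac{3675}{4} - 18025\right) \frac{1}{51324} = \left(- \frac{75775}{4}\right) \frac{1}{51324} = - \frac{10825}{29328}$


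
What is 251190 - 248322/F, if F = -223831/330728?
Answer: 138351147306/223831 ≈ 6.1811e+5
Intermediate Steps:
F = -223831/330728 (F = -223831*1/330728 = -223831/330728 ≈ -0.67678)
251190 - 248322/F = 251190 - 248322/(-223831/330728) = 251190 - 248322*(-330728/223831) = 251190 + 82127038416/223831 = 138351147306/223831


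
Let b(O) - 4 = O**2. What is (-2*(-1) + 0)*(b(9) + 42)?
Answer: 254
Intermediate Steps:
b(O) = 4 + O**2
(-2*(-1) + 0)*(b(9) + 42) = (-2*(-1) + 0)*((4 + 9**2) + 42) = (2 + 0)*((4 + 81) + 42) = 2*(85 + 42) = 2*127 = 254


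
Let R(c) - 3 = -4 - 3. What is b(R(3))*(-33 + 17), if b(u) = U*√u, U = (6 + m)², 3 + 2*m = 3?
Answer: -1152*I ≈ -1152.0*I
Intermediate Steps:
m = 0 (m = -3/2 + (½)*3 = -3/2 + 3/2 = 0)
R(c) = -4 (R(c) = 3 + (-4 - 3) = 3 - 7 = -4)
U = 36 (U = (6 + 0)² = 6² = 36)
b(u) = 36*√u
b(R(3))*(-33 + 17) = (36*√(-4))*(-33 + 17) = (36*(2*I))*(-16) = (72*I)*(-16) = -1152*I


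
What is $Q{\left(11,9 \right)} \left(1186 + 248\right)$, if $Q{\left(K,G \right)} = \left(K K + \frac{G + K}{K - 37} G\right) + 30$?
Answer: $\frac{2685882}{13} \approx 2.0661 \cdot 10^{5}$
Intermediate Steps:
$Q{\left(K,G \right)} = 30 + K^{2} + \frac{G \left(G + K\right)}{-37 + K}$ ($Q{\left(K,G \right)} = \left(K^{2} + \frac{G + K}{-37 + K} G\right) + 30 = \left(K^{2} + \frac{G \left(G + K\right)}{-37 + K}\right) + 30 = 30 + K^{2} + \frac{G \left(G + K\right)}{-37 + K}$)
$Q{\left(11,9 \right)} \left(1186 + 248\right) = \frac{-1110 + 9^{2} + 11^{3} - 37 \cdot 11^{2} + 30 \cdot 11 + 9 \cdot 11}{-37 + 11} \left(1186 + 248\right) = \frac{-1110 + 81 + 1331 - 4477 + 330 + 99}{-26} \cdot 1434 = - \frac{-1110 + 81 + 1331 - 4477 + 330 + 99}{26} \cdot 1434 = \left(- \frac{1}{26}\right) \left(-3746\right) 1434 = \frac{1873}{13} \cdot 1434 = \frac{2685882}{13}$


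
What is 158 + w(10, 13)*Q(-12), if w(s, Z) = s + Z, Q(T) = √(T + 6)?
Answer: 158 + 23*I*√6 ≈ 158.0 + 56.338*I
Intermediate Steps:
Q(T) = √(6 + T)
w(s, Z) = Z + s
158 + w(10, 13)*Q(-12) = 158 + (13 + 10)*√(6 - 12) = 158 + 23*√(-6) = 158 + 23*(I*√6) = 158 + 23*I*√6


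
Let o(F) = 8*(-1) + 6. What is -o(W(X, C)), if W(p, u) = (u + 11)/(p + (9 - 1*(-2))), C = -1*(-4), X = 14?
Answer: 2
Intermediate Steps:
C = 4
W(p, u) = (11 + u)/(11 + p) (W(p, u) = (11 + u)/(p + (9 + 2)) = (11 + u)/(p + 11) = (11 + u)/(11 + p))
o(F) = -2 (o(F) = -8 + 6 = -2)
-o(W(X, C)) = -1*(-2) = 2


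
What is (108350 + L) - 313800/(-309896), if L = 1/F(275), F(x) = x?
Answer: 1154228161862/10652675 ≈ 1.0835e+5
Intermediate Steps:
L = 1/275 ≈ 0.0036364
(108350 + L) - 313800/(-309896) = (108350 + 1/275) - 313800/(-309896) = 29796251/275 - 313800*(-1/309896) = 29796251/275 + 39225/38737 = 1154228161862/10652675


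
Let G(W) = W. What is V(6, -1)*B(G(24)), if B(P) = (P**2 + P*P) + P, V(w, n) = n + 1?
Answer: 0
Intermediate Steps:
V(w, n) = 1 + n
B(P) = P + 2*P**2 (B(P) = (P**2 + P**2) + P = 2*P**2 + P = P + 2*P**2)
V(6, -1)*B(G(24)) = (1 - 1)*(24*(1 + 2*24)) = 0*(24*(1 + 48)) = 0*(24*49) = 0*1176 = 0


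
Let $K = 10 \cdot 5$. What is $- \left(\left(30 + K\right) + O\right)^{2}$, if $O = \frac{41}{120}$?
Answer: $- \frac{92948881}{14400} \approx -6454.8$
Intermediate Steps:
$K = 50$
$O = \frac{41}{120}$ ($O = 41 \cdot \frac{1}{120} = \frac{41}{120} \approx 0.34167$)
$- \left(\left(30 + K\right) + O\right)^{2} = - \left(\left(30 + 50\right) + \frac{41}{120}\right)^{2} = - \left(80 + \frac{41}{120}\right)^{2} = - \left(\frac{9641}{120}\right)^{2} = \left(-1\right) \frac{92948881}{14400} = - \frac{92948881}{14400}$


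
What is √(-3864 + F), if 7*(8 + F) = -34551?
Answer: I*√431585/7 ≈ 93.85*I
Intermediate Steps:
F = -34607/7 (F = -8 + (⅐)*(-34551) = -8 - 34551/7 = -34607/7 ≈ -4943.9)
√(-3864 + F) = √(-3864 - 34607/7) = √(-61655/7) = I*√431585/7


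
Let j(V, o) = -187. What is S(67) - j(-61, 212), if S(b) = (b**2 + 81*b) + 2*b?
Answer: 10237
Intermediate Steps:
S(b) = b**2 + 83*b
S(67) - j(-61, 212) = 67*(83 + 67) - 1*(-187) = 67*150 + 187 = 10050 + 187 = 10237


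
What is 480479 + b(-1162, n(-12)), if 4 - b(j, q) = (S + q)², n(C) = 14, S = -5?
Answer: 480402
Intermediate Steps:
b(j, q) = 4 - (-5 + q)²
480479 + b(-1162, n(-12)) = 480479 + (4 - (-5 + 14)²) = 480479 + (4 - 1*9²) = 480479 + (4 - 1*81) = 480479 + (4 - 81) = 480479 - 77 = 480402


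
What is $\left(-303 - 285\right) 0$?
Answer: $0$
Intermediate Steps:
$\left(-303 - 285\right) 0 = \left(-588\right) 0 = 0$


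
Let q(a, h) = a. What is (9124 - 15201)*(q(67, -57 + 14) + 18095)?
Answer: -110370474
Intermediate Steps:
(9124 - 15201)*(q(67, -57 + 14) + 18095) = (9124 - 15201)*(67 + 18095) = -6077*18162 = -110370474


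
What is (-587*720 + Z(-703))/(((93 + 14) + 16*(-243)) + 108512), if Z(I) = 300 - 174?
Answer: -422514/104731 ≈ -4.0343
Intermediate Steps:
Z(I) = 126
(-587*720 + Z(-703))/(((93 + 14) + 16*(-243)) + 108512) = (-587*720 + 126)/(((93 + 14) + 16*(-243)) + 108512) = (-422640 + 126)/((107 - 3888) + 108512) = -422514/(-3781 + 108512) = -422514/104731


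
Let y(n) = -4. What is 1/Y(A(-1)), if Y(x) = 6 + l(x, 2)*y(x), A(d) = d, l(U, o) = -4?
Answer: 1/22 ≈ 0.045455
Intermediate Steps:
Y(x) = 22 (Y(x) = 6 - 4*(-4) = 6 + 16 = 22)
1/Y(A(-1)) = 1/22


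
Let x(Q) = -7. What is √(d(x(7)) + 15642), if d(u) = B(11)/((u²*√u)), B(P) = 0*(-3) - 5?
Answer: √(37556442 + 35*I*√7)/49 ≈ 125.07 + 0.00015419*I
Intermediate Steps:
B(P) = -5 (B(P) = 0 - 5 = -5)
d(u) = -5/u^(5/2)
√(d(x(7)) + 15642) = √(-(-5)*I*√7/343 + 15642) = √(5*I*√7/343 + 15642) = √(15642 + 5*I*√7/343)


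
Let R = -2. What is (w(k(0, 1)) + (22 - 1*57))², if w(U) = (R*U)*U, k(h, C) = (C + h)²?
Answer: 1369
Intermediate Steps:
w(U) = -2*U² (w(U) = (-2*U)*U = -2*U²)
(w(k(0, 1)) + (22 - 1*57))² = (-2*(1 + 0)⁴ + (22 - 1*57))² = (-2*(1²)² + (22 - 57))² = (-2*1² - 35)² = (-2*1 - 35)² = (-2 - 35)² = (-37)² = 1369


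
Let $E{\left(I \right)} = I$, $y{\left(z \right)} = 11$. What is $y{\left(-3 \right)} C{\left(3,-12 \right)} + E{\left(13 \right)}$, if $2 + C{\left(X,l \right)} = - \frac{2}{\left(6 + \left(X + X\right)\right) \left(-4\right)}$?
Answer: $- \frac{205}{24} \approx -8.5417$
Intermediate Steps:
$C{\left(X,l \right)} = -2 - \frac{2}{-24 - 8 X}$ ($C{\left(X,l \right)} = -2 - \frac{2}{\left(6 + \left(X + X\right)\right) \left(-4\right)} = -2 - \frac{2}{\left(6 + 2 X\right) \left(-4\right)} = -2 - \frac{2}{-24 - 8 X}$)
$y{\left(-3 \right)} C{\left(3,-12 \right)} + E{\left(13 \right)} = 11 \frac{-23 - 24}{4 \left(3 + 3\right)} + 13 = 11 \frac{-23 - 24}{4 \cdot 6} + 13 = 11 \cdot \frac{1}{4} \cdot \frac{1}{6} \left(-47\right) + 13 = 11 \left(- \frac{47}{24}\right) + 13 = - \frac{517}{24} + 13 = - \frac{205}{24}$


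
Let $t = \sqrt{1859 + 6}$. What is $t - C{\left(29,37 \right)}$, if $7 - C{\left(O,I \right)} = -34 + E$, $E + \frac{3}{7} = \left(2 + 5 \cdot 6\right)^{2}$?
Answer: $\frac{6878}{7} + \sqrt{1865} \approx 1025.8$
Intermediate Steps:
$E = \frac{7165}{7}$ ($E = - \frac{3}{7} + \left(2 + 5 \cdot 6\right)^{2} = - \frac{3}{7} + \left(2 + 30\right)^{2} = - \frac{3}{7} + 32^{2} = - \frac{3}{7} + 1024 = \frac{7165}{7} \approx 1023.6$)
$C{\left(O,I \right)} = - \frac{6878}{7}$ ($C{\left(O,I \right)} = 7 - \left(-34 + \frac{7165}{7}\right) = 7 - \frac{6927}{7} = - \frac{6878}{7}$)
$t = \sqrt{1865} \approx 43.186$
$t - C{\left(29,37 \right)} = \sqrt{1865} - - \frac{6878}{7} = \sqrt{1865} + \frac{6878}{7} = \frac{6878}{7} + \sqrt{1865}$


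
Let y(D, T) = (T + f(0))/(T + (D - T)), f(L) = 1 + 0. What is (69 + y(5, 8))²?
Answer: 125316/25 ≈ 5012.6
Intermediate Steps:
f(L) = 1
y(D, T) = (1 + T)/D (y(D, T) = (T + 1)/(T + (D - T)) = (1 + T)/D)
(69 + y(5, 8))² = (69 + (1 + 8)/5)² = (69 + (⅕)*9)² = (69 + 9/5)² = (354/5)² = 125316/25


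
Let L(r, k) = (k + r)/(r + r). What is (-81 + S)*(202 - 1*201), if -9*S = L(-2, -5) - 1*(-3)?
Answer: -2935/36 ≈ -81.528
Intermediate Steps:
L(r, k) = (k + r)/(2*r) (L(r, k) = (k + r)/((2*r)) = (k + r)*(1/(2*r)) = (k + r)/(2*r))
S = -19/36 (S = -((½)*(-5 - 2)/(-2) - 1*(-3))/9 = -((½)*(-½)*(-7) + 3)/9 = -(7/4 + 3)/9 = -⅑*19/4 = -19/36 ≈ -0.52778)
(-81 + S)*(202 - 1*201) = (-81 - 19/36)*(202 - 1*201) = -2935*(202 - 201)/36 = -2935/36*1 = -2935/36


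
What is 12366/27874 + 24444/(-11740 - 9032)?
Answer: -5895632/8041649 ≈ -0.73314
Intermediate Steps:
12366/27874 + 24444/(-11740 - 9032) = 12366*(1/27874) + 24444/(-20772) = 6183/13937 + 24444*(-1/20772) = 6183/13937 - 679/577 = -5895632/8041649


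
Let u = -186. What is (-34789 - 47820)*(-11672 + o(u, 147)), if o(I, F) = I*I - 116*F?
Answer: -485080048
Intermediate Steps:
o(I, F) = I**2 - 116*F
(-34789 - 47820)*(-11672 + o(u, 147)) = (-34789 - 47820)*(-11672 + ((-186)**2 - 116*147)) = -82609*(-11672 + (34596 - 17052)) = -82609*(-11672 + 17544) = -82609*5872 = -485080048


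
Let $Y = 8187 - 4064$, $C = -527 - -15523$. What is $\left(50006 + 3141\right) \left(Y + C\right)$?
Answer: $1016117493$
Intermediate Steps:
$C = 14996$ ($C = -527 + 15523 = 14996$)
$Y = 4123$ ($Y = 8187 - 4064 = 4123$)
$\left(50006 + 3141\right) \left(Y + C\right) = \left(50006 + 3141\right) \left(4123 + 14996\right) = 53147 \cdot 19119 = 1016117493$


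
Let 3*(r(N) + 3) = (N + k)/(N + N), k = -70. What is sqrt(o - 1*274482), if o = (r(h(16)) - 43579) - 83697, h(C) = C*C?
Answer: 3*I*sqrt(11427865)/16 ≈ 633.85*I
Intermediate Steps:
h(C) = C**2
r(N) = -3 + (-70 + N)/(6*N) (r(N) = -3 + ((N - 70)/(N + N))/3 = -3 + ((-70 + N)/((2*N)))/3 = -3 + ((-70 + N)*(1/(2*N)))/3 = -3 + ((-70 + N)/(2*N))/3 = -3 + (-70 + N)/(6*N))
o = -32583393/256 (o = ((-70 - 17*16**2)/(6*(16**2)) - 43579) - 83697 = ((1/6)*(-70 - 17*256)/256 - 43579) - 83697 = ((1/6)*(1/256)*(-70 - 4352) - 43579) - 83697 = ((1/6)*(1/256)*(-4422) - 43579) - 83697 = (-737/256 - 43579) - 83697 = -11156961/256 - 83697 = -32583393/256 ≈ -1.2728e+5)
sqrt(o - 1*274482) = sqrt(-32583393/256 - 1*274482) = sqrt(-32583393/256 - 274482) = sqrt(-102850785/256) = 3*I*sqrt(11427865)/16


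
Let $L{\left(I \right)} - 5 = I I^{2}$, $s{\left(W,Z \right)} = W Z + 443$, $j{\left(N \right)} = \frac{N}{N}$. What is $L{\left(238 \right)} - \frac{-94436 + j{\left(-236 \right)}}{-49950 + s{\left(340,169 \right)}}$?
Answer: $\frac{9746971856}{723} \approx 1.3481 \cdot 10^{7}$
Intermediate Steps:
$j{\left(N \right)} = 1$
$s{\left(W,Z \right)} = 443 + W Z$
$L{\left(I \right)} = 5 + I^{3}$ ($L{\left(I \right)} = 5 + I I^{2} = 5 + I^{3}$)
$L{\left(238 \right)} - \frac{-94436 + j{\left(-236 \right)}}{-49950 + s{\left(340,169 \right)}} = \left(5 + 238^{3}\right) - \frac{-94436 + 1}{-49950 + \left(443 + 340 \cdot 169\right)} = \left(5 + 13481272\right) - - \frac{94435}{-49950 + \left(443 + 57460\right)} = 13481277 - - \frac{94435}{-49950 + 57903} = 13481277 - - \frac{94435}{7953} = 13481277 - \left(-94435\right) \frac{1}{7953} = 13481277 - - \frac{8585}{723} = 13481277 + \frac{8585}{723} = \frac{9746971856}{723}$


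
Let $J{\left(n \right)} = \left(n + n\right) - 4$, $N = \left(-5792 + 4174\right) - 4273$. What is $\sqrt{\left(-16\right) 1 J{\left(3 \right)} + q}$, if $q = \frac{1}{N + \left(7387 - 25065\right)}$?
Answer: $\frac{3 i \sqrt{40308281}}{3367} \approx 5.6569 i$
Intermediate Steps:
$N = -5891$ ($N = -1618 - 4273 = -5891$)
$J{\left(n \right)} = -4 + 2 n$ ($J{\left(n \right)} = 2 n - 4 = -4 + 2 n$)
$q = - \frac{1}{23569}$ ($q = \frac{1}{-5891 + \left(7387 - 25065\right)} = \frac{1}{-5891 - 17678} = \frac{1}{-23569} = - \frac{1}{23569} \approx -4.2429 \cdot 10^{-5}$)
$\sqrt{\left(-16\right) 1 J{\left(3 \right)} + q} = \sqrt{\left(-16\right) 1 \left(-4 + 2 \cdot 3\right) - \frac{1}{23569}} = \sqrt{- 16 \left(-4 + 6\right) - \frac{1}{23569}} = \sqrt{\left(-16\right) 2 - \frac{1}{23569}} = \sqrt{-32 - \frac{1}{23569}} = \sqrt{- \frac{754209}{23569}} = \frac{3 i \sqrt{40308281}}{3367}$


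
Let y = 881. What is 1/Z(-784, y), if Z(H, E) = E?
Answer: 1/881 ≈ 0.0011351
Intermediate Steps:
1/Z(-784, y) = 1/881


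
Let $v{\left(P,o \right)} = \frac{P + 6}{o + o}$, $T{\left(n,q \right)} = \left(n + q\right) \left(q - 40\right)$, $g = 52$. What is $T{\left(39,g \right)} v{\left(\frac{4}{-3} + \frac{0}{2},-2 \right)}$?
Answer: $-1274$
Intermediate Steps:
$T{\left(n,q \right)} = \left(-40 + q\right) \left(n + q\right)$ ($T{\left(n,q \right)} = \left(n + q\right) \left(-40 + q\right) = \left(-40 + q\right) \left(n + q\right)$)
$v{\left(P,o \right)} = \frac{6 + P}{2 o}$
$T{\left(39,g \right)} v{\left(\frac{4}{-3} + \frac{0}{2},-2 \right)} = \left(52^{2} - 1560 - 2080 + 39 \cdot 52\right) \frac{6 + \left(\frac{4}{-3} + \frac{0}{2}\right)}{2 \left(-2\right)} = \left(2704 - 1560 - 2080 + 2028\right) \frac{1}{2} \left(- \frac{1}{2}\right) \left(6 + \left(4 \left(- \frac{1}{3}\right) + 0 \cdot \frac{1}{2}\right)\right) = 1092 \cdot \frac{1}{2} \left(- \frac{1}{2}\right) \left(6 + \left(- \frac{4}{3} + 0\right)\right) = 1092 \cdot \frac{1}{2} \left(- \frac{1}{2}\right) \left(6 - \frac{4}{3}\right) = 1092 \cdot \frac{1}{2} \left(- \frac{1}{2}\right) \frac{14}{3} = 1092 \left(- \frac{7}{6}\right) = -1274$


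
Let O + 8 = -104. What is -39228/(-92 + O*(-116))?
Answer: -3269/1075 ≈ -3.0409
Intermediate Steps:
O = -112 (O = -8 - 104 = -112)
-39228/(-92 + O*(-116)) = -39228/(-92 - 112*(-116)) = -39228/(-92 + 12992) = -39228/12900 = -39228*1/12900 = -3269/1075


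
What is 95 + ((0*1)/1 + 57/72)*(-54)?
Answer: 209/4 ≈ 52.250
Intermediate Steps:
95 + ((0*1)/1 + 57/72)*(-54) = 95 + (0*1 + 57*(1/72))*(-54) = 95 + (0 + 19/24)*(-54) = 95 + (19/24)*(-54) = 95 - 171/4 = 209/4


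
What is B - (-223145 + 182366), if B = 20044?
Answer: 60823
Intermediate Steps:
B - (-223145 + 182366) = 20044 - (-223145 + 182366) = 20044 - 1*(-40779) = 20044 + 40779 = 60823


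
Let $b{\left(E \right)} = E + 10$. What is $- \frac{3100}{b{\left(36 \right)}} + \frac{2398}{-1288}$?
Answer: $- \frac{44599}{644} \approx -69.253$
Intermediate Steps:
$b{\left(E \right)} = 10 + E$
$- \frac{3100}{b{\left(36 \right)}} + \frac{2398}{-1288} = - \frac{3100}{10 + 36} + \frac{2398}{-1288} = - \frac{3100}{46} + 2398 \left(- \frac{1}{1288}\right) = \left(-3100\right) \frac{1}{46} - \frac{1199}{644} = - \frac{1550}{23} - \frac{1199}{644} = - \frac{44599}{644}$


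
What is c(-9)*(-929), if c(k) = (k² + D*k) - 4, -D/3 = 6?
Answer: -222031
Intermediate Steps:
D = -18 (D = -3*6 = -18)
c(k) = -4 + k² - 18*k (c(k) = (k² - 18*k) - 4 = -4 + k² - 18*k)
c(-9)*(-929) = (-4 + (-9)² - 18*(-9))*(-929) = (-4 + 81 + 162)*(-929) = 239*(-929) = -222031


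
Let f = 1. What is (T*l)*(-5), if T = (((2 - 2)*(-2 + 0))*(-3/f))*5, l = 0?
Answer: 0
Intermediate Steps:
T = 0 (T = (((2 - 2)*(-2 + 0))*(-3/1))*5 = ((0*(-2))*(-3*1))*5 = (0*(-3))*5 = 0*5 = 0)
(T*l)*(-5) = (0*0)*(-5) = 0*(-5) = 0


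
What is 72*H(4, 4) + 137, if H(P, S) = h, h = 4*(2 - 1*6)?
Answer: -1015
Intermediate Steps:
h = -16 (h = 4*(2 - 6) = 4*(-4) = -16)
H(P, S) = -16
72*H(4, 4) + 137 = 72*(-16) + 137 = -1152 + 137 = -1015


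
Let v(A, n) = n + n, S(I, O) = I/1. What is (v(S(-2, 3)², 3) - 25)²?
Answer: 361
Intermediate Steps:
S(I, O) = I (S(I, O) = I*1 = I)
v(A, n) = 2*n
(v(S(-2, 3)², 3) - 25)² = (2*3 - 25)² = (6 - 25)² = (-19)² = 361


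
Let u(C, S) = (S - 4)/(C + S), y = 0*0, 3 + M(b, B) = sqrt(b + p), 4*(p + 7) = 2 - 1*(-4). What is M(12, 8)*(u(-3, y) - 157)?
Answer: 467 - 467*sqrt(26)/6 ≈ 70.126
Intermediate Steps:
p = -11/2 (p = -7 + (2 - 1*(-4))/4 = -7 + (2 + 4)/4 = -7 + (1/4)*6 = -7 + 3/2 = -11/2 ≈ -5.5000)
M(b, B) = -3 + sqrt(-11/2 + b) (M(b, B) = -3 + sqrt(b - 11/2) = -3 + sqrt(-11/2 + b))
y = 0
u(C, S) = (-4 + S)/(C + S)
M(12, 8)*(u(-3, y) - 157) = (-3 + sqrt(-22 + 4*12)/2)*((-4 + 0)/(-3 + 0) - 157) = (-3 + sqrt(-22 + 48)/2)*(-4/(-3) - 157) = (-3 + sqrt(26)/2)*(-1/3*(-4) - 157) = (-3 + sqrt(26)/2)*(4/3 - 157) = (-3 + sqrt(26)/2)*(-467/3) = 467 - 467*sqrt(26)/6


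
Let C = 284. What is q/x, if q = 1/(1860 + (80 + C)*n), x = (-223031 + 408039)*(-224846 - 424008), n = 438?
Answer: -1/19362004722754944 ≈ -5.1648e-17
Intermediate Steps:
x = -120043180832 (x = 185008*(-648854) = -120043180832)
q = 1/161292 (q = 1/(1860 + (80 + 284)*438) = 1/(1860 + 364*438) = 1/(1860 + 159432) = 1/161292 ≈ 6.1999e-6)
q/x = (1/161292)/(-120043180832) = (1/161292)*(-1/120043180832) = -1/19362004722754944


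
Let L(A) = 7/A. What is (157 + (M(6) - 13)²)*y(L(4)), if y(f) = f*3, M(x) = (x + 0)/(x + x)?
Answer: 26313/16 ≈ 1644.6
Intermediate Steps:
M(x) = ½ (M(x) = x/((2*x)) = x*(1/(2*x)) = ½)
y(f) = 3*f
(157 + (M(6) - 13)²)*y(L(4)) = (157 + (½ - 13)²)*(3*(7/4)) = (157 + (-25/2)²)*(3*(7*(¼))) = (157 + 625/4)*(3*(7/4)) = (1253/4)*(21/4) = 26313/16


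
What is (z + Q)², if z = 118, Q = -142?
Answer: 576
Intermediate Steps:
(z + Q)² = (118 - 142)² = (-24)² = 576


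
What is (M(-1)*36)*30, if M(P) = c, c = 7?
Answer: 7560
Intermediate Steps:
M(P) = 7
(M(-1)*36)*30 = (7*36)*30 = 252*30 = 7560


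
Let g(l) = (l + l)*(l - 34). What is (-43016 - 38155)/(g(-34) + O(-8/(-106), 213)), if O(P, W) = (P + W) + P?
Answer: -4302063/256369 ≈ -16.781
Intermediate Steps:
g(l) = 2*l*(-34 + l) (g(l) = (2*l)*(-34 + l) = 2*l*(-34 + l))
O(P, W) = W + 2*P
(-43016 - 38155)/(g(-34) + O(-8/(-106), 213)) = (-43016 - 38155)/(2*(-34)*(-34 - 34) + (213 + 2*(-8/(-106)))) = -81171/(2*(-34)*(-68) + (213 + 2*(-8*(-1/106)))) = -81171/(4624 + (213 + 2*(4/53))) = -81171/(4624 + (213 + 8/53)) = -81171/(4624 + 11297/53) = -81171/256369/53 = -81171*53/256369 = -4302063/256369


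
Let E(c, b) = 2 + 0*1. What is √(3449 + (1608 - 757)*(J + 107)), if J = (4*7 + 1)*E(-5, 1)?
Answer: 14*√734 ≈ 379.29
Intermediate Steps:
E(c, b) = 2 (E(c, b) = 2 + 0 = 2)
J = 58 (J = (4*7 + 1)*2 = (28 + 1)*2 = 29*2 = 58)
√(3449 + (1608 - 757)*(J + 107)) = √(3449 + (1608 - 757)*(58 + 107)) = √(3449 + 851*165) = √(3449 + 140415) = √143864 = 14*√734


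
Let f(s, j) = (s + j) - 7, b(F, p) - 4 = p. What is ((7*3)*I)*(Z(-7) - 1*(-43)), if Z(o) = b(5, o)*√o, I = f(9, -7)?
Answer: -4515 + 315*I*√7 ≈ -4515.0 + 833.41*I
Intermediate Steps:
b(F, p) = 4 + p
f(s, j) = -7 + j + s (f(s, j) = (j + s) - 7 = -7 + j + s)
I = -5 (I = -7 - 7 + 9 = -5)
Z(o) = √o*(4 + o) (Z(o) = (4 + o)*√o = √o*(4 + o))
((7*3)*I)*(Z(-7) - 1*(-43)) = ((7*3)*(-5))*(√(-7)*(4 - 7) - 1*(-43)) = (21*(-5))*((I*√7)*(-3) + 43) = -105*(-3*I*√7 + 43) = -105*(43 - 3*I*√7) = -4515 + 315*I*√7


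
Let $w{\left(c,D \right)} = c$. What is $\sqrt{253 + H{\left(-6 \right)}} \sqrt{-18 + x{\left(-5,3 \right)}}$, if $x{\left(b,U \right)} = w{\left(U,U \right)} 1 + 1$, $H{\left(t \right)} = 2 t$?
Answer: $i \sqrt{3374} \approx 58.086 i$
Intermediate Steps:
$x{\left(b,U \right)} = 1 + U$ ($x{\left(b,U \right)} = U 1 + 1 = U + 1 = 1 + U$)
$\sqrt{253 + H{\left(-6 \right)}} \sqrt{-18 + x{\left(-5,3 \right)}} = \sqrt{253 + 2 \left(-6\right)} \sqrt{-18 + \left(1 + 3\right)} = \sqrt{253 - 12} \sqrt{-18 + 4} = \sqrt{241} \sqrt{-14} = \sqrt{241} i \sqrt{14} = i \sqrt{3374}$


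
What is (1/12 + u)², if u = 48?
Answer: 332929/144 ≈ 2312.0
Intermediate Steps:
(1/12 + u)² = (1/12 + 48)² = (577/12)² = 332929/144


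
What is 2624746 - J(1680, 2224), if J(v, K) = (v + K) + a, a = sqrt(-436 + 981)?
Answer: 2620842 - sqrt(545) ≈ 2.6208e+6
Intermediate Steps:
a = sqrt(545) ≈ 23.345
J(v, K) = K + v + sqrt(545) (J(v, K) = (v + K) + sqrt(545) = (K + v) + sqrt(545) = K + v + sqrt(545))
2624746 - J(1680, 2224) = 2624746 - (2224 + 1680 + sqrt(545)) = 2624746 - (3904 + sqrt(545)) = 2624746 + (-3904 - sqrt(545)) = 2620842 - sqrt(545)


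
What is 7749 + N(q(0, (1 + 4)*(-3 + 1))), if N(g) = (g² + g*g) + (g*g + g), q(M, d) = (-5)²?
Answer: 9649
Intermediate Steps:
q(M, d) = 25
N(g) = g + 3*g² (N(g) = (g² + g²) + (g² + g) = 2*g² + (g + g²) = g + 3*g²)
7749 + N(q(0, (1 + 4)*(-3 + 1))) = 7749 + 25*(1 + 3*25) = 7749 + 25*(1 + 75) = 7749 + 25*76 = 7749 + 1900 = 9649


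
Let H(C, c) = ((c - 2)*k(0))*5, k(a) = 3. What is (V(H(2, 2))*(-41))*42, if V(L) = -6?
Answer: 10332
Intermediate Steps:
H(C, c) = -30 + 15*c (H(C, c) = ((c - 2)*3)*5 = ((-2 + c)*3)*5 = (-6 + 3*c)*5 = -30 + 15*c)
(V(H(2, 2))*(-41))*42 = -6*(-41)*42 = 246*42 = 10332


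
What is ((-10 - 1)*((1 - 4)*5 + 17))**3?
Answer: -10648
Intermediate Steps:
((-10 - 1)*((1 - 4)*5 + 17))**3 = (-11*(-3*5 + 17))**3 = (-11*(-15 + 17))**3 = (-11*2)**3 = (-22)**3 = -10648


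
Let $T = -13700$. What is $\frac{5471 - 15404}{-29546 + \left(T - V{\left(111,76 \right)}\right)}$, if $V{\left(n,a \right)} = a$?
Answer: $\frac{9933}{43322} \approx 0.22928$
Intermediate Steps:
$\frac{5471 - 15404}{-29546 + \left(T - V{\left(111,76 \right)}\right)} = \frac{5471 - 15404}{-29546 - 13776} = - \frac{9933}{-29546 - 13776} = - \frac{9933}{-43322} = \left(-9933\right) \left(- \frac{1}{43322}\right) = \frac{9933}{43322}$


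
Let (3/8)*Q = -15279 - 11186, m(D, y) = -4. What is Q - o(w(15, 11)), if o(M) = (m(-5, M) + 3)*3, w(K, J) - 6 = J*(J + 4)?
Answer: -211711/3 ≈ -70570.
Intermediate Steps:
w(K, J) = 6 + J*(4 + J) (w(K, J) = 6 + J*(J + 4) = 6 + J*(4 + J))
o(M) = -3 (o(M) = (-4 + 3)*3 = -1*3 = -3)
Q = -211720/3 (Q = 8*(-15279 - 11186)/3 = (8/3)*(-26465) = -211720/3 ≈ -70573.)
Q - o(w(15, 11)) = -211720/3 - 1*(-3) = -211720/3 + 3 = -211711/3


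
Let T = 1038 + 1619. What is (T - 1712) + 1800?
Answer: 2745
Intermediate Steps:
T = 2657
(T - 1712) + 1800 = (2657 - 1712) + 1800 = 945 + 1800 = 2745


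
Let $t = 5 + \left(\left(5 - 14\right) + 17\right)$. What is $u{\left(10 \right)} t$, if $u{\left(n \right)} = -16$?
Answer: $-208$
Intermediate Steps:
$t = 13$ ($t = 5 + \left(-9 + 17\right) = 5 + 8 = 13$)
$u{\left(10 \right)} t = \left(-16\right) 13 = -208$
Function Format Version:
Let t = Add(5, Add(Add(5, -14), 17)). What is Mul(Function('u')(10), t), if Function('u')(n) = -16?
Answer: -208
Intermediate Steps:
t = 13 (t = Add(5, Add(-9, 17)) = Add(5, 8) = 13)
Mul(Function('u')(10), t) = Mul(-16, 13) = -208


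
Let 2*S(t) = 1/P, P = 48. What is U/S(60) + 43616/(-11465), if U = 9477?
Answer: 10430721664/11465 ≈ 9.0979e+5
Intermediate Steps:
S(t) = 1/96 (S(t) = (½)/48 = (½)*(1/48) = 1/96)
U/S(60) + 43616/(-11465) = 9477/(1/96) + 43616/(-11465) = 9477*96 + 43616*(-1/11465) = 909792 - 43616/11465 = 10430721664/11465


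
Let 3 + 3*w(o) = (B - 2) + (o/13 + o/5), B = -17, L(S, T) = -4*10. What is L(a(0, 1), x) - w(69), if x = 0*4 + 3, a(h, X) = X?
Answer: -7612/195 ≈ -39.036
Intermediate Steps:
x = 3 (x = 0 + 3 = 3)
L(S, T) = -40
w(o) = -22/3 + 6*o/65 (w(o) = -1 + ((-17 - 2) + (o/13 + o/5))/3 = -1 + (-19 + (o*(1/13) + o*(⅕)))/3 = -1 + (-19 + (o/13 + o/5))/3 = -1 + (-19 + 18*o/65)/3 = -1 + (-19/3 + 6*o/65) = -22/3 + 6*o/65)
L(a(0, 1), x) - w(69) = -40 - (-22/3 + (6/65)*69) = -40 - (-22/3 + 414/65) = -40 - 1*(-188/195) = -40 + 188/195 = -7612/195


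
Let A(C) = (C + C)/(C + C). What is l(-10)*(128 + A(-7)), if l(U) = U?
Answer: -1290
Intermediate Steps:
A(C) = 1 (A(C) = (2*C)/((2*C)) = (2*C)*(1/(2*C)) = 1)
l(-10)*(128 + A(-7)) = -10*(128 + 1) = -10*129 = -1290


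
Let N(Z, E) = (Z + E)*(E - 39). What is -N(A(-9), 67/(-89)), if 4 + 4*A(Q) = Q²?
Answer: 11648865/15842 ≈ 735.32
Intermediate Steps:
A(Q) = -1 + Q²/4
N(Z, E) = (-39 + E)*(E + Z) (N(Z, E) = (E + Z)*(-39 + E) = (-39 + E)*(E + Z))
-N(A(-9), 67/(-89)) = -((67/(-89))² - 2613/(-89) - 39*(-1 + (¼)*(-9)²) + (67/(-89))*(-1 + (¼)*(-9)²)) = -((67*(-1/89))² - 2613*(-1)/89 - 39*(-1 + (¼)*81) + (67*(-1/89))*(-1 + (¼)*81)) = -((-67/89)² - 39*(-67/89) - 39*(-1 + 81/4) - 67*(-1 + 81/4)/89) = -(4489/7921 + 2613/89 - 39*77/4 - 67/89*77/4) = -(4489/7921 + 2613/89 - 3003/4 - 5159/356) = -1*(-11648865/15842) = 11648865/15842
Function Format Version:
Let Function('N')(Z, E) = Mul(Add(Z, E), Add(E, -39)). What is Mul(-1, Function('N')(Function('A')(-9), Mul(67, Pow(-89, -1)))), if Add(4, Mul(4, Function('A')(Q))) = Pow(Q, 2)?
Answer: Rational(11648865, 15842) ≈ 735.32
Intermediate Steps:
Function('A')(Q) = Add(-1, Mul(Rational(1, 4), Pow(Q, 2)))
Function('N')(Z, E) = Mul(Add(-39, E), Add(E, Z)) (Function('N')(Z, E) = Mul(Add(E, Z), Add(-39, E)) = Mul(Add(-39, E), Add(E, Z)))
Mul(-1, Function('N')(Function('A')(-9), Mul(67, Pow(-89, -1)))) = Mul(-1, Add(Pow(Mul(67, Pow(-89, -1)), 2), Mul(-39, Mul(67, Pow(-89, -1))), Mul(-39, Add(-1, Mul(Rational(1, 4), Pow(-9, 2)))), Mul(Mul(67, Pow(-89, -1)), Add(-1, Mul(Rational(1, 4), Pow(-9, 2)))))) = Mul(-1, Add(Pow(Mul(67, Rational(-1, 89)), 2), Mul(-39, Mul(67, Rational(-1, 89))), Mul(-39, Add(-1, Mul(Rational(1, 4), 81))), Mul(Mul(67, Rational(-1, 89)), Add(-1, Mul(Rational(1, 4), 81))))) = Mul(-1, Add(Pow(Rational(-67, 89), 2), Mul(-39, Rational(-67, 89)), Mul(-39, Add(-1, Rational(81, 4))), Mul(Rational(-67, 89), Add(-1, Rational(81, 4))))) = Mul(-1, Add(Rational(4489, 7921), Rational(2613, 89), Mul(-39, Rational(77, 4)), Mul(Rational(-67, 89), Rational(77, 4)))) = Mul(-1, Add(Rational(4489, 7921), Rational(2613, 89), Rational(-3003, 4), Rational(-5159, 356))) = Mul(-1, Rational(-11648865, 15842)) = Rational(11648865, 15842)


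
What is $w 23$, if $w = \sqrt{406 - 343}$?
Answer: $69 \sqrt{7} \approx 182.56$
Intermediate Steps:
$w = 3 \sqrt{7}$ ($w = \sqrt{63} = 3 \sqrt{7} \approx 7.9373$)
$w 23 = 3 \sqrt{7} \cdot 23 = 69 \sqrt{7}$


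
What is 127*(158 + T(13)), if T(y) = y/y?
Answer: 20193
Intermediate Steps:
T(y) = 1
127*(158 + T(13)) = 127*(158 + 1) = 127*159 = 20193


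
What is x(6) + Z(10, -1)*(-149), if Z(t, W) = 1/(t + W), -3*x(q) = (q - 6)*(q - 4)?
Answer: -149/9 ≈ -16.556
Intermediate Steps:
x(q) = -(-6 + q)*(-4 + q)/3 (x(q) = -(q - 6)*(q - 4)/3 = -(-6 + q)*(-4 + q)/3)
Z(t, W) = 1/(W + t)
x(6) + Z(10, -1)*(-149) = (-8 - 1/3*6**2 + (10/3)*6) - 149/(-1 + 10) = (-8 - 1/3*36 + 20) - 149/9 = (-8 - 12 + 20) + (1/9)*(-149) = 0 - 149/9 = -149/9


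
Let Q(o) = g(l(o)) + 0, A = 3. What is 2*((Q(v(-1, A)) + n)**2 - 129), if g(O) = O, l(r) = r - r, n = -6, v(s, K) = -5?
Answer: -186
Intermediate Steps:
l(r) = 0
Q(o) = 0 (Q(o) = 0 + 0 = 0)
2*((Q(v(-1, A)) + n)**2 - 129) = 2*((0 - 6)**2 - 129) = 2*((-6)**2 - 129) = 2*(36 - 129) = 2*(-93) = -186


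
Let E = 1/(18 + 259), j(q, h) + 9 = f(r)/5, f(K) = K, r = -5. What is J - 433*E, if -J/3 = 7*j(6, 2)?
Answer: 57737/277 ≈ 208.44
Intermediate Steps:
j(q, h) = -10 (j(q, h) = -9 - 5/5 = -9 - 5*1/5 = -9 - 1 = -10)
J = 210 (J = -21*(-10) = -3*(-70) = 210)
E = 1/277 ≈ 0.0036101
J - 433*E = 210 - 433*1/277 = 210 - 433/277 = 57737/277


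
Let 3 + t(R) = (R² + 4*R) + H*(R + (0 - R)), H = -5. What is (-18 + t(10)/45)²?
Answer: 452929/2025 ≈ 223.67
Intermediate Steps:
t(R) = -3 + R² + 4*R (t(R) = -3 + ((R² + 4*R) - 5*(R + (0 - R))) = -3 + ((R² + 4*R) - 5*(R - R)) = -3 + ((R² + 4*R) - 5*0) = -3 + ((R² + 4*R) + 0) = -3 + (R² + 4*R) = -3 + R² + 4*R)
(-18 + t(10)/45)² = (-18 + (-3 + 10² + 4*10)/45)² = (-18 + (-3 + 100 + 40)*(1/45))² = (-18 + 137*(1/45))² = (-18 + 137/45)² = (-673/45)² = 452929/2025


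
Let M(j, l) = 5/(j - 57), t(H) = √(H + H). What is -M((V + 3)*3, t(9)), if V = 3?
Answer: 5/39 ≈ 0.12821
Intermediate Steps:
t(H) = √2*√H (t(H) = √(2*H) = √2*√H)
M(j, l) = 5/(-57 + j)
-M((V + 3)*3, t(9)) = -5/(-57 + (3 + 3)*3) = -5/(-57 + 6*3) = -5/(-57 + 18) = -5/(-39) = -5*(-1)/39 = -1*(-5/39) = 5/39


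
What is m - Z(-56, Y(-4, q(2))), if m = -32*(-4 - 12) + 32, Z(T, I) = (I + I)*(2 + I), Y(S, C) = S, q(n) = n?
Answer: 528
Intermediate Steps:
Z(T, I) = 2*I*(2 + I) (Z(T, I) = (2*I)*(2 + I) = 2*I*(2 + I))
m = 544 (m = -32*(-16) + 32 = 512 + 32 = 544)
m - Z(-56, Y(-4, q(2))) = 544 - 2*(-4)*(2 - 4) = 544 - 2*(-4)*(-2) = 544 - 1*16 = 544 - 16 = 528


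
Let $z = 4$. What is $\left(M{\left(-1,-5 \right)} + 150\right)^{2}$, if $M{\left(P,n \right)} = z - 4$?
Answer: $22500$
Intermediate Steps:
$M{\left(P,n \right)} = 0$ ($M{\left(P,n \right)} = 4 - 4 = 0$)
$\left(M{\left(-1,-5 \right)} + 150\right)^{2} = \left(0 + 150\right)^{2} = 150^{2} = 22500$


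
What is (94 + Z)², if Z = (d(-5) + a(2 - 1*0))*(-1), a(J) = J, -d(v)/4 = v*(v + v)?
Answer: 85264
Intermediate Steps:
d(v) = -8*v² (d(v) = -4*v*(v + v) = -4*v*2*v = -8*v²)
Z = 198 (Z = (-8*(-5)² + (2 - 1*0))*(-1) = (-8*25 + (2 + 0))*(-1) = (-200 + 2)*(-1) = -198*(-1) = 198)
(94 + Z)² = (94 + 198)² = 292² = 85264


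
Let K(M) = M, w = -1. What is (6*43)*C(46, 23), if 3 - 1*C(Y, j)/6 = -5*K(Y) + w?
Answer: 362232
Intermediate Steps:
C(Y, j) = 24 + 30*Y (C(Y, j) = 18 - 6*(-5*Y - 1) = 18 - 6*(-1 - 5*Y) = 18 + (6 + 30*Y) = 24 + 30*Y)
(6*43)*C(46, 23) = (6*43)*(24 + 30*46) = 258*(24 + 1380) = 258*1404 = 362232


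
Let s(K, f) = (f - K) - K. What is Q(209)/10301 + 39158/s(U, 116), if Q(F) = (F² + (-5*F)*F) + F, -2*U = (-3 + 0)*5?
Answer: 385740543/1040401 ≈ 370.76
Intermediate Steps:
U = 15/2 (U = -(-3 + 0)*5/2 = -(-3)*5/2 = -½*(-15) = 15/2 ≈ 7.5000)
s(K, f) = f - 2*K
Q(F) = F - 4*F² (Q(F) = (F² - 5*F²) + F = -4*F² + F = F - 4*F²)
Q(209)/10301 + 39158/s(U, 116) = (209*(1 - 4*209))/10301 + 39158/(116 - 2*15/2) = (209*(1 - 836))*(1/10301) + 39158/(116 - 15) = (209*(-835))*(1/10301) + 39158/101 = -174515*1/10301 + 39158*(1/101) = -174515/10301 + 39158/101 = 385740543/1040401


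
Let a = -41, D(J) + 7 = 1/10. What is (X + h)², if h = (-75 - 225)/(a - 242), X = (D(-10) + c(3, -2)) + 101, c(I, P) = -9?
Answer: 59454531889/8008900 ≈ 7423.6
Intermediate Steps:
D(J) = -69/10 (D(J) = -7 + 1/10 = -7 + ⅒ = -69/10)
X = 851/10 (X = (-69/10 - 9) + 101 = -159/10 + 101 = 851/10 ≈ 85.100)
h = 300/283 (h = (-75 - 225)/(-41 - 242) = -300/(-283) = -300*(-1/283) = 300/283 ≈ 1.0601)
(X + h)² = (851/10 + 300/283)² = (243833/2830)² = 59454531889/8008900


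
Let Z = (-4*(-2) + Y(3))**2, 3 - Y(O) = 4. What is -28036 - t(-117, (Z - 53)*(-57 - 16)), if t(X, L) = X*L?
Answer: 6128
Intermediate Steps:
Y(O) = -1 (Y(O) = 3 - 1*4 = 3 - 4 = -1)
Z = 49 (Z = (-4*(-2) - 1)**2 = (8 - 1)**2 = 7**2 = 49)
t(X, L) = L*X
-28036 - t(-117, (Z - 53)*(-57 - 16)) = -28036 - (49 - 53)*(-57 - 16)*(-117) = -28036 - (-4*(-73))*(-117) = -28036 - 292*(-117) = -28036 - 1*(-34164) = -28036 + 34164 = 6128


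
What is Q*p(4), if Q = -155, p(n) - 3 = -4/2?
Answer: -155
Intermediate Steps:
p(n) = 1 (p(n) = 3 - 4/2 = 3 - 4*1/2 = 3 - 2 = 1)
Q*p(4) = -155*1 = -155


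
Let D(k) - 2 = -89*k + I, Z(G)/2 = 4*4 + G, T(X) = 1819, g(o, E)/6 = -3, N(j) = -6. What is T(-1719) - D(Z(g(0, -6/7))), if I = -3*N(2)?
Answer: 1443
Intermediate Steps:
g(o, E) = -18 (g(o, E) = 6*(-3) = -18)
Z(G) = 32 + 2*G (Z(G) = 2*(4*4 + G) = 2*(16 + G) = 32 + 2*G)
I = 18 (I = -3*(-6) = 18)
D(k) = 20 - 89*k (D(k) = 2 + (-89*k + 18) = 2 + (18 - 89*k) = 20 - 89*k)
T(-1719) - D(Z(g(0, -6/7))) = 1819 - (20 - 89*(32 + 2*(-18))) = 1819 - (20 - 89*(32 - 36)) = 1819 - (20 - 89*(-4)) = 1819 - (20 + 356) = 1819 - 1*376 = 1819 - 376 = 1443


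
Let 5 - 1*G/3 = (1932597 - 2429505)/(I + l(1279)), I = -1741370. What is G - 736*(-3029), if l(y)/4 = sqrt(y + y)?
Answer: 1690059374376762517/758092358993 - 1490724*sqrt(2558)/758092358993 ≈ 2.2294e+6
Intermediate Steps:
l(y) = 4*sqrt(2)*sqrt(y) (l(y) = 4*sqrt(y + y) = 4*sqrt(2*y) = 4*(sqrt(2)*sqrt(y)) = 4*sqrt(2)*sqrt(y))
G = 15 + 1490724/(-1741370 + 4*sqrt(2558)) (G = 15 - 3*(1932597 - 2429505)/(-1741370 + 4*sqrt(2)*sqrt(1279)) = 15 - (-1490724)/(-1741370 + 4*sqrt(2558)) = 15 + 1490724/(-1741370 + 4*sqrt(2558)) ≈ 14.144)
G - 736*(-3029) = (10722409871925/758092358993 - 1490724*sqrt(2558)/758092358993) - 736*(-3029) = (10722409871925/758092358993 - 1490724*sqrt(2558)/758092358993) - 1*(-2229344) = (10722409871925/758092358993 - 1490724*sqrt(2558)/758092358993) + 2229344 = 1690059374376762517/758092358993 - 1490724*sqrt(2558)/758092358993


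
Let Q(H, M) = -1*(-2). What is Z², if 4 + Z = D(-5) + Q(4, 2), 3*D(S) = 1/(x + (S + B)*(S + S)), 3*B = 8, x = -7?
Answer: 9409/2401 ≈ 3.9188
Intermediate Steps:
B = 8/3 (B = (⅓)*8 = 8/3 ≈ 2.6667)
Q(H, M) = 2
D(S) = 1/(3*(-7 + 2*S*(8/3 + S))) (D(S) = 1/(3*(-7 + (S + 8/3)*(S + S))) = 1/(3*(-7 + (8/3 + S)*(2*S))) = 1/(3*(-7 + 2*S*(8/3 + S))))
Z = -97/49 (Z = -4 + (1/(-21 + 6*(-5)² + 16*(-5)) + 2) = -4 + (1/(-21 + 6*25 - 80) + 2) = -4 + (1/(-21 + 150 - 80) + 2) = -4 + (1/49 + 2) = -4 + 99/49 = -97/49 ≈ -1.9796)
Z² = (-97/49)² = 9409/2401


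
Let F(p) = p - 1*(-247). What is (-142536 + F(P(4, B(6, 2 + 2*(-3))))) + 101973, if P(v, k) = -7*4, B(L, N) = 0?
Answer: -40344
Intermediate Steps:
P(v, k) = -28
F(p) = 247 + p (F(p) = p + 247 = 247 + p)
(-142536 + F(P(4, B(6, 2 + 2*(-3))))) + 101973 = (-142536 + (247 - 28)) + 101973 = (-142536 + 219) + 101973 = -142317 + 101973 = -40344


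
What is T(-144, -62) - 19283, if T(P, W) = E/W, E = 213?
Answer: -1195759/62 ≈ -19286.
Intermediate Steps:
T(P, W) = 213/W
T(-144, -62) - 19283 = 213/(-62) - 19283 = 213*(-1/62) - 19283 = -213/62 - 19283 = -1195759/62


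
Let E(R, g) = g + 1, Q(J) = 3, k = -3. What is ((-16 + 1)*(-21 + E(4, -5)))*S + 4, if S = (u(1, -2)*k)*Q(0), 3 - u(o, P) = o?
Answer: -6746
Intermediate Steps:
u(o, P) = 3 - o
E(R, g) = 1 + g
S = -18 (S = ((3 - 1*1)*(-3))*3 = ((3 - 1)*(-3))*3 = (2*(-3))*3 = -6*3 = -18)
((-16 + 1)*(-21 + E(4, -5)))*S + 4 = ((-16 + 1)*(-21 + (1 - 5)))*(-18) + 4 = -15*(-21 - 4)*(-18) + 4 = -15*(-25)*(-18) + 4 = 375*(-18) + 4 = -6750 + 4 = -6746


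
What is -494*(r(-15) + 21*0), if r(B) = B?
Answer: 7410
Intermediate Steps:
-494*(r(-15) + 21*0) = -494*(-15 + 21*0) = -494*(-15 + 0) = -494*(-15) = 7410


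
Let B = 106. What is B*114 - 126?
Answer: 11958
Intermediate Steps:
B*114 - 126 = 106*114 - 126 = 12084 - 126 = 11958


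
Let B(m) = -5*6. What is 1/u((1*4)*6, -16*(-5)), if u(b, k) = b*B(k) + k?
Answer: -1/640 ≈ -0.0015625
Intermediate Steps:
B(m) = -30
u(b, k) = k - 30*b (u(b, k) = b*(-30) + k = -30*b + k = k - 30*b)
1/u((1*4)*6, -16*(-5)) = 1/(-16*(-5) - 30*1*4*6) = 1/(80 - 120*6) = 1/(80 - 30*24) = 1/(80 - 720) = 1/(-640) = -1/640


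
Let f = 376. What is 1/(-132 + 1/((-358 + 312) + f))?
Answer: -330/43559 ≈ -0.0075759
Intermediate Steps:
1/(-132 + 1/((-358 + 312) + f)) = 1/(-132 + 1/((-358 + 312) + 376)) = 1/(-132 + 1/(-46 + 376)) = 1/(-132 + 1/330) = 1/(-43559/330) = -330/43559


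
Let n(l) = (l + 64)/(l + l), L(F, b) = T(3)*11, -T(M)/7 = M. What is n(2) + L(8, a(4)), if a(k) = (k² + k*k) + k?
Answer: -429/2 ≈ -214.50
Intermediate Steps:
T(M) = -7*M
a(k) = k + 2*k² (a(k) = (k² + k²) + k = 2*k² + k = k + 2*k²)
L(F, b) = -231 (L(F, b) = -7*3*11 = -21*11 = -231)
n(l) = (64 + l)/(2*l) (n(l) = (64 + l)/((2*l)) = (64 + l)*(1/(2*l)) = (64 + l)/(2*l))
n(2) + L(8, a(4)) = (½)*(64 + 2)/2 - 231 = (½)*(½)*66 - 231 = 33/2 - 231 = -429/2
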